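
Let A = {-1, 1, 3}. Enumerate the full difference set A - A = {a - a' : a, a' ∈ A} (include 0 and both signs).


A - A = {a - a' : a, a' ∈ A}.
Compute a - a' for each ordered pair (a, a'):
a = -1: -1--1=0, -1-1=-2, -1-3=-4
a = 1: 1--1=2, 1-1=0, 1-3=-2
a = 3: 3--1=4, 3-1=2, 3-3=0
Collecting distinct values (and noting 0 appears from a-a):
A - A = {-4, -2, 0, 2, 4}
|A - A| = 5

A - A = {-4, -2, 0, 2, 4}


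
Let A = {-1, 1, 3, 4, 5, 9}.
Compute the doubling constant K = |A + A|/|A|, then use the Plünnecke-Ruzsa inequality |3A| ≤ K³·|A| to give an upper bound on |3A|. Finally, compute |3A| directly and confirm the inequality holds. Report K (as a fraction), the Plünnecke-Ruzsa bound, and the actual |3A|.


|A| = 6.
Step 1: Compute A + A by enumerating all 36 pairs.
A + A = {-2, 0, 2, 3, 4, 5, 6, 7, 8, 9, 10, 12, 13, 14, 18}, so |A + A| = 15.
Step 2: Doubling constant K = |A + A|/|A| = 15/6 = 15/6 ≈ 2.5000.
Step 3: Plünnecke-Ruzsa gives |3A| ≤ K³·|A| = (2.5000)³ · 6 ≈ 93.7500.
Step 4: Compute 3A = A + A + A directly by enumerating all triples (a,b,c) ∈ A³; |3A| = 25.
Step 5: Check 25 ≤ 93.7500? Yes ✓.

K = 15/6, Plünnecke-Ruzsa bound K³|A| ≈ 93.7500, |3A| = 25, inequality holds.


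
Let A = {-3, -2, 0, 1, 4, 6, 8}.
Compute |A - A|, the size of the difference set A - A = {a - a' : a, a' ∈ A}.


A - A = {a - a' : a, a' ∈ A}; |A| = 7.
Bounds: 2|A|-1 ≤ |A - A| ≤ |A|² - |A| + 1, i.e. 13 ≤ |A - A| ≤ 43.
Note: 0 ∈ A - A always (from a - a). The set is symmetric: if d ∈ A - A then -d ∈ A - A.
Enumerate nonzero differences d = a - a' with a > a' (then include -d):
Positive differences: {1, 2, 3, 4, 5, 6, 7, 8, 9, 10, 11}
Full difference set: {0} ∪ (positive diffs) ∪ (negative diffs).
|A - A| = 1 + 2·11 = 23 (matches direct enumeration: 23).

|A - A| = 23


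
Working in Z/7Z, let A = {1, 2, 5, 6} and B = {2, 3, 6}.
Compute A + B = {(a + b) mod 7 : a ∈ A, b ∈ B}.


Work in Z/7Z: reduce every sum a + b modulo 7.
Enumerate all 12 pairs:
a = 1: 1+2=3, 1+3=4, 1+6=0
a = 2: 2+2=4, 2+3=5, 2+6=1
a = 5: 5+2=0, 5+3=1, 5+6=4
a = 6: 6+2=1, 6+3=2, 6+6=5
Distinct residues collected: {0, 1, 2, 3, 4, 5}
|A + B| = 6 (out of 7 total residues).

A + B = {0, 1, 2, 3, 4, 5}


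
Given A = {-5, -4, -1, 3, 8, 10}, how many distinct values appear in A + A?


A + A = {a + a' : a, a' ∈ A}; |A| = 6.
General bounds: 2|A| - 1 ≤ |A + A| ≤ |A|(|A|+1)/2, i.e. 11 ≤ |A + A| ≤ 21.
Lower bound 2|A|-1 is attained iff A is an arithmetic progression.
Enumerate sums a + a' for a ≤ a' (symmetric, so this suffices):
a = -5: -5+-5=-10, -5+-4=-9, -5+-1=-6, -5+3=-2, -5+8=3, -5+10=5
a = -4: -4+-4=-8, -4+-1=-5, -4+3=-1, -4+8=4, -4+10=6
a = -1: -1+-1=-2, -1+3=2, -1+8=7, -1+10=9
a = 3: 3+3=6, 3+8=11, 3+10=13
a = 8: 8+8=16, 8+10=18
a = 10: 10+10=20
Distinct sums: {-10, -9, -8, -6, -5, -2, -1, 2, 3, 4, 5, 6, 7, 9, 11, 13, 16, 18, 20}
|A + A| = 19

|A + A| = 19


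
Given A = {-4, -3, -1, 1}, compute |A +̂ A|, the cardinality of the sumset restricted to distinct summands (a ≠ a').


Restricted sumset: A +̂ A = {a + a' : a ∈ A, a' ∈ A, a ≠ a'}.
Equivalently, take A + A and drop any sum 2a that is achievable ONLY as a + a for a ∈ A (i.e. sums representable only with equal summands).
Enumerate pairs (a, a') with a < a' (symmetric, so each unordered pair gives one sum; this covers all a ≠ a'):
  -4 + -3 = -7
  -4 + -1 = -5
  -4 + 1 = -3
  -3 + -1 = -4
  -3 + 1 = -2
  -1 + 1 = 0
Collected distinct sums: {-7, -5, -4, -3, -2, 0}
|A +̂ A| = 6
(Reference bound: |A +̂ A| ≥ 2|A| - 3 for |A| ≥ 2, with |A| = 4 giving ≥ 5.)

|A +̂ A| = 6


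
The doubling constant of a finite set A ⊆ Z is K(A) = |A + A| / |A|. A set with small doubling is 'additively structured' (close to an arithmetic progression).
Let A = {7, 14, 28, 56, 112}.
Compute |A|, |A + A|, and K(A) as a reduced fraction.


|A| = 5.
Compute A + A by enumerating all 25 pairs.
A + A = {14, 21, 28, 35, 42, 56, 63, 70, 84, 112, 119, 126, 140, 168, 224}, so |A + A| = 15.
K = |A + A| / |A| = 15/5 = 3/1 ≈ 3.0000.
Reference: AP of size 5 gives K = 9/5 ≈ 1.8000; a fully generic set of size 5 gives K ≈ 3.0000.

|A| = 5, |A + A| = 15, K = 15/5 = 3/1.


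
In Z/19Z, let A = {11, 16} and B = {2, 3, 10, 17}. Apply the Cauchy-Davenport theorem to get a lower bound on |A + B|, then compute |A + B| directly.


Cauchy-Davenport: |A + B| ≥ min(p, |A| + |B| - 1) for A, B nonempty in Z/pZ.
|A| = 2, |B| = 4, p = 19.
CD lower bound = min(19, 2 + 4 - 1) = min(19, 5) = 5.
Compute A + B mod 19 directly:
a = 11: 11+2=13, 11+3=14, 11+10=2, 11+17=9
a = 16: 16+2=18, 16+3=0, 16+10=7, 16+17=14
A + B = {0, 2, 7, 9, 13, 14, 18}, so |A + B| = 7.
Verify: 7 ≥ 5? Yes ✓.

CD lower bound = 5, actual |A + B| = 7.


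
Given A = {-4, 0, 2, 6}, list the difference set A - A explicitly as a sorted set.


A - A = {a - a' : a, a' ∈ A}.
Compute a - a' for each ordered pair (a, a'):
a = -4: -4--4=0, -4-0=-4, -4-2=-6, -4-6=-10
a = 0: 0--4=4, 0-0=0, 0-2=-2, 0-6=-6
a = 2: 2--4=6, 2-0=2, 2-2=0, 2-6=-4
a = 6: 6--4=10, 6-0=6, 6-2=4, 6-6=0
Collecting distinct values (and noting 0 appears from a-a):
A - A = {-10, -6, -4, -2, 0, 2, 4, 6, 10}
|A - A| = 9

A - A = {-10, -6, -4, -2, 0, 2, 4, 6, 10}


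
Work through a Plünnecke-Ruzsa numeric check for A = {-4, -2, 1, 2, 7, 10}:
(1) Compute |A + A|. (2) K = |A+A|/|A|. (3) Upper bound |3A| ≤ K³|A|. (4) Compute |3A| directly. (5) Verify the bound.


|A| = 6.
Step 1: Compute A + A by enumerating all 36 pairs.
A + A = {-8, -6, -4, -3, -2, -1, 0, 2, 3, 4, 5, 6, 8, 9, 11, 12, 14, 17, 20}, so |A + A| = 19.
Step 2: Doubling constant K = |A + A|/|A| = 19/6 = 19/6 ≈ 3.1667.
Step 3: Plünnecke-Ruzsa gives |3A| ≤ K³·|A| = (3.1667)³ · 6 ≈ 190.5278.
Step 4: Compute 3A = A + A + A directly by enumerating all triples (a,b,c) ∈ A³; |3A| = 34.
Step 5: Check 34 ≤ 190.5278? Yes ✓.

K = 19/6, Plünnecke-Ruzsa bound K³|A| ≈ 190.5278, |3A| = 34, inequality holds.


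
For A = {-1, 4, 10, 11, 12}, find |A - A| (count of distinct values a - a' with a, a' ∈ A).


A - A = {a - a' : a, a' ∈ A}; |A| = 5.
Bounds: 2|A|-1 ≤ |A - A| ≤ |A|² - |A| + 1, i.e. 9 ≤ |A - A| ≤ 21.
Note: 0 ∈ A - A always (from a - a). The set is symmetric: if d ∈ A - A then -d ∈ A - A.
Enumerate nonzero differences d = a - a' with a > a' (then include -d):
Positive differences: {1, 2, 5, 6, 7, 8, 11, 12, 13}
Full difference set: {0} ∪ (positive diffs) ∪ (negative diffs).
|A - A| = 1 + 2·9 = 19 (matches direct enumeration: 19).

|A - A| = 19


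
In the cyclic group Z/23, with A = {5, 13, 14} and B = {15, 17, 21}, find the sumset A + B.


Work in Z/23Z: reduce every sum a + b modulo 23.
Enumerate all 9 pairs:
a = 5: 5+15=20, 5+17=22, 5+21=3
a = 13: 13+15=5, 13+17=7, 13+21=11
a = 14: 14+15=6, 14+17=8, 14+21=12
Distinct residues collected: {3, 5, 6, 7, 8, 11, 12, 20, 22}
|A + B| = 9 (out of 23 total residues).

A + B = {3, 5, 6, 7, 8, 11, 12, 20, 22}


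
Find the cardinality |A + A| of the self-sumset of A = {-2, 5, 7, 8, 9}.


A + A = {a + a' : a, a' ∈ A}; |A| = 5.
General bounds: 2|A| - 1 ≤ |A + A| ≤ |A|(|A|+1)/2, i.e. 9 ≤ |A + A| ≤ 15.
Lower bound 2|A|-1 is attained iff A is an arithmetic progression.
Enumerate sums a + a' for a ≤ a' (symmetric, so this suffices):
a = -2: -2+-2=-4, -2+5=3, -2+7=5, -2+8=6, -2+9=7
a = 5: 5+5=10, 5+7=12, 5+8=13, 5+9=14
a = 7: 7+7=14, 7+8=15, 7+9=16
a = 8: 8+8=16, 8+9=17
a = 9: 9+9=18
Distinct sums: {-4, 3, 5, 6, 7, 10, 12, 13, 14, 15, 16, 17, 18}
|A + A| = 13

|A + A| = 13


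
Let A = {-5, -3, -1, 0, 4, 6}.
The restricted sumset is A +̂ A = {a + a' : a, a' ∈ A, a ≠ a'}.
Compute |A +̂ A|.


Restricted sumset: A +̂ A = {a + a' : a ∈ A, a' ∈ A, a ≠ a'}.
Equivalently, take A + A and drop any sum 2a that is achievable ONLY as a + a for a ∈ A (i.e. sums representable only with equal summands).
Enumerate pairs (a, a') with a < a' (symmetric, so each unordered pair gives one sum; this covers all a ≠ a'):
  -5 + -3 = -8
  -5 + -1 = -6
  -5 + 0 = -5
  -5 + 4 = -1
  -5 + 6 = 1
  -3 + -1 = -4
  -3 + 0 = -3
  -3 + 4 = 1
  -3 + 6 = 3
  -1 + 0 = -1
  -1 + 4 = 3
  -1 + 6 = 5
  0 + 4 = 4
  0 + 6 = 6
  4 + 6 = 10
Collected distinct sums: {-8, -6, -5, -4, -3, -1, 1, 3, 4, 5, 6, 10}
|A +̂ A| = 12
(Reference bound: |A +̂ A| ≥ 2|A| - 3 for |A| ≥ 2, with |A| = 6 giving ≥ 9.)

|A +̂ A| = 12


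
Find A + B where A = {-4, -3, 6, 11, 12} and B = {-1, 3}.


A + B = {a + b : a ∈ A, b ∈ B}.
Enumerate all |A|·|B| = 5·2 = 10 pairs (a, b) and collect distinct sums.
a = -4: -4+-1=-5, -4+3=-1
a = -3: -3+-1=-4, -3+3=0
a = 6: 6+-1=5, 6+3=9
a = 11: 11+-1=10, 11+3=14
a = 12: 12+-1=11, 12+3=15
Collecting distinct sums: A + B = {-5, -4, -1, 0, 5, 9, 10, 11, 14, 15}
|A + B| = 10

A + B = {-5, -4, -1, 0, 5, 9, 10, 11, 14, 15}


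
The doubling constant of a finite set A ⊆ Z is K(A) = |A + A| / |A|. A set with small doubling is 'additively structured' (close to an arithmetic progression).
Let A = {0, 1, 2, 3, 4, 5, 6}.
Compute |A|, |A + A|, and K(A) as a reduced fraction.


|A| = 7.
Compute A + A by enumerating all 49 pairs.
A + A = {0, 1, 2, 3, 4, 5, 6, 7, 8, 9, 10, 11, 12}, so |A + A| = 13.
K = |A + A| / |A| = 13/7 (already in lowest terms) ≈ 1.8571.
Reference: AP of size 7 gives K = 13/7 ≈ 1.8571; a fully generic set of size 7 gives K ≈ 4.0000.

|A| = 7, |A + A| = 13, K = 13/7.


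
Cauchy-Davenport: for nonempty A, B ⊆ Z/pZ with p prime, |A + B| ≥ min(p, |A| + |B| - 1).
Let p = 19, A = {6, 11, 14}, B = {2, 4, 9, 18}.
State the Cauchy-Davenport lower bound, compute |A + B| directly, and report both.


Cauchy-Davenport: |A + B| ≥ min(p, |A| + |B| - 1) for A, B nonempty in Z/pZ.
|A| = 3, |B| = 4, p = 19.
CD lower bound = min(19, 3 + 4 - 1) = min(19, 6) = 6.
Compute A + B mod 19 directly:
a = 6: 6+2=8, 6+4=10, 6+9=15, 6+18=5
a = 11: 11+2=13, 11+4=15, 11+9=1, 11+18=10
a = 14: 14+2=16, 14+4=18, 14+9=4, 14+18=13
A + B = {1, 4, 5, 8, 10, 13, 15, 16, 18}, so |A + B| = 9.
Verify: 9 ≥ 6? Yes ✓.

CD lower bound = 6, actual |A + B| = 9.


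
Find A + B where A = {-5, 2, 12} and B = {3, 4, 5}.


A + B = {a + b : a ∈ A, b ∈ B}.
Enumerate all |A|·|B| = 3·3 = 9 pairs (a, b) and collect distinct sums.
a = -5: -5+3=-2, -5+4=-1, -5+5=0
a = 2: 2+3=5, 2+4=6, 2+5=7
a = 12: 12+3=15, 12+4=16, 12+5=17
Collecting distinct sums: A + B = {-2, -1, 0, 5, 6, 7, 15, 16, 17}
|A + B| = 9

A + B = {-2, -1, 0, 5, 6, 7, 15, 16, 17}


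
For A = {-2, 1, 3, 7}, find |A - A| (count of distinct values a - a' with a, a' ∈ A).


A - A = {a - a' : a, a' ∈ A}; |A| = 4.
Bounds: 2|A|-1 ≤ |A - A| ≤ |A|² - |A| + 1, i.e. 7 ≤ |A - A| ≤ 13.
Note: 0 ∈ A - A always (from a - a). The set is symmetric: if d ∈ A - A then -d ∈ A - A.
Enumerate nonzero differences d = a - a' with a > a' (then include -d):
Positive differences: {2, 3, 4, 5, 6, 9}
Full difference set: {0} ∪ (positive diffs) ∪ (negative diffs).
|A - A| = 1 + 2·6 = 13 (matches direct enumeration: 13).

|A - A| = 13


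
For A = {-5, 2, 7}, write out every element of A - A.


A - A = {a - a' : a, a' ∈ A}.
Compute a - a' for each ordered pair (a, a'):
a = -5: -5--5=0, -5-2=-7, -5-7=-12
a = 2: 2--5=7, 2-2=0, 2-7=-5
a = 7: 7--5=12, 7-2=5, 7-7=0
Collecting distinct values (and noting 0 appears from a-a):
A - A = {-12, -7, -5, 0, 5, 7, 12}
|A - A| = 7

A - A = {-12, -7, -5, 0, 5, 7, 12}


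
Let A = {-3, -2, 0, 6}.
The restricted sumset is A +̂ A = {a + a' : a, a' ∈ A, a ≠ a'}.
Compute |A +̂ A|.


Restricted sumset: A +̂ A = {a + a' : a ∈ A, a' ∈ A, a ≠ a'}.
Equivalently, take A + A and drop any sum 2a that is achievable ONLY as a + a for a ∈ A (i.e. sums representable only with equal summands).
Enumerate pairs (a, a') with a < a' (symmetric, so each unordered pair gives one sum; this covers all a ≠ a'):
  -3 + -2 = -5
  -3 + 0 = -3
  -3 + 6 = 3
  -2 + 0 = -2
  -2 + 6 = 4
  0 + 6 = 6
Collected distinct sums: {-5, -3, -2, 3, 4, 6}
|A +̂ A| = 6
(Reference bound: |A +̂ A| ≥ 2|A| - 3 for |A| ≥ 2, with |A| = 4 giving ≥ 5.)

|A +̂ A| = 6


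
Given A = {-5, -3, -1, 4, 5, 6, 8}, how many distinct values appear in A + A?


A + A = {a + a' : a, a' ∈ A}; |A| = 7.
General bounds: 2|A| - 1 ≤ |A + A| ≤ |A|(|A|+1)/2, i.e. 13 ≤ |A + A| ≤ 28.
Lower bound 2|A|-1 is attained iff A is an arithmetic progression.
Enumerate sums a + a' for a ≤ a' (symmetric, so this suffices):
a = -5: -5+-5=-10, -5+-3=-8, -5+-1=-6, -5+4=-1, -5+5=0, -5+6=1, -5+8=3
a = -3: -3+-3=-6, -3+-1=-4, -3+4=1, -3+5=2, -3+6=3, -3+8=5
a = -1: -1+-1=-2, -1+4=3, -1+5=4, -1+6=5, -1+8=7
a = 4: 4+4=8, 4+5=9, 4+6=10, 4+8=12
a = 5: 5+5=10, 5+6=11, 5+8=13
a = 6: 6+6=12, 6+8=14
a = 8: 8+8=16
Distinct sums: {-10, -8, -6, -4, -2, -1, 0, 1, 2, 3, 4, 5, 7, 8, 9, 10, 11, 12, 13, 14, 16}
|A + A| = 21

|A + A| = 21


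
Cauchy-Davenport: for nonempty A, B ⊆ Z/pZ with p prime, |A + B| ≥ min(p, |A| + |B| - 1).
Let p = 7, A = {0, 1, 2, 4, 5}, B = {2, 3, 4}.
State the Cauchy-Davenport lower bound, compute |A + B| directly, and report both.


Cauchy-Davenport: |A + B| ≥ min(p, |A| + |B| - 1) for A, B nonempty in Z/pZ.
|A| = 5, |B| = 3, p = 7.
CD lower bound = min(7, 5 + 3 - 1) = min(7, 7) = 7.
Compute A + B mod 7 directly:
a = 0: 0+2=2, 0+3=3, 0+4=4
a = 1: 1+2=3, 1+3=4, 1+4=5
a = 2: 2+2=4, 2+3=5, 2+4=6
a = 4: 4+2=6, 4+3=0, 4+4=1
a = 5: 5+2=0, 5+3=1, 5+4=2
A + B = {0, 1, 2, 3, 4, 5, 6}, so |A + B| = 7.
Verify: 7 ≥ 7? Yes ✓.

CD lower bound = 7, actual |A + B| = 7.


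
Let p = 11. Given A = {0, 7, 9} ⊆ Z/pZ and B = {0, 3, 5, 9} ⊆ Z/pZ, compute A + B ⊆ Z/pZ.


Work in Z/11Z: reduce every sum a + b modulo 11.
Enumerate all 12 pairs:
a = 0: 0+0=0, 0+3=3, 0+5=5, 0+9=9
a = 7: 7+0=7, 7+3=10, 7+5=1, 7+9=5
a = 9: 9+0=9, 9+3=1, 9+5=3, 9+9=7
Distinct residues collected: {0, 1, 3, 5, 7, 9, 10}
|A + B| = 7 (out of 11 total residues).

A + B = {0, 1, 3, 5, 7, 9, 10}


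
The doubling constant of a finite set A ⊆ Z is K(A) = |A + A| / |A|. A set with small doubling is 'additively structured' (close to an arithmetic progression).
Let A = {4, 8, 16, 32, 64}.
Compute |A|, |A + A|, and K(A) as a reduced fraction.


|A| = 5.
Compute A + A by enumerating all 25 pairs.
A + A = {8, 12, 16, 20, 24, 32, 36, 40, 48, 64, 68, 72, 80, 96, 128}, so |A + A| = 15.
K = |A + A| / |A| = 15/5 = 3/1 ≈ 3.0000.
Reference: AP of size 5 gives K = 9/5 ≈ 1.8000; a fully generic set of size 5 gives K ≈ 3.0000.

|A| = 5, |A + A| = 15, K = 15/5 = 3/1.


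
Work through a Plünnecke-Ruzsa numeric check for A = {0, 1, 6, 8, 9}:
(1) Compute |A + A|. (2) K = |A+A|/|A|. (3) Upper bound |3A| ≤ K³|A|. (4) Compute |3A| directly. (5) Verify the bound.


|A| = 5.
Step 1: Compute A + A by enumerating all 25 pairs.
A + A = {0, 1, 2, 6, 7, 8, 9, 10, 12, 14, 15, 16, 17, 18}, so |A + A| = 14.
Step 2: Doubling constant K = |A + A|/|A| = 14/5 = 14/5 ≈ 2.8000.
Step 3: Plünnecke-Ruzsa gives |3A| ≤ K³·|A| = (2.8000)³ · 5 ≈ 109.7600.
Step 4: Compute 3A = A + A + A directly by enumerating all triples (a,b,c) ∈ A³; |3A| = 26.
Step 5: Check 26 ≤ 109.7600? Yes ✓.

K = 14/5, Plünnecke-Ruzsa bound K³|A| ≈ 109.7600, |3A| = 26, inequality holds.


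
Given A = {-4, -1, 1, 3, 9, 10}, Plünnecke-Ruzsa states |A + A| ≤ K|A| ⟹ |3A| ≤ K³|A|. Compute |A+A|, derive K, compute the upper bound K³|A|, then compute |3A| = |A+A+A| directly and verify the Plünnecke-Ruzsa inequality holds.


|A| = 6.
Step 1: Compute A + A by enumerating all 36 pairs.
A + A = {-8, -5, -3, -2, -1, 0, 2, 4, 5, 6, 8, 9, 10, 11, 12, 13, 18, 19, 20}, so |A + A| = 19.
Step 2: Doubling constant K = |A + A|/|A| = 19/6 = 19/6 ≈ 3.1667.
Step 3: Plünnecke-Ruzsa gives |3A| ≤ K³·|A| = (3.1667)³ · 6 ≈ 190.5278.
Step 4: Compute 3A = A + A + A directly by enumerating all triples (a,b,c) ∈ A³; |3A| = 37.
Step 5: Check 37 ≤ 190.5278? Yes ✓.

K = 19/6, Plünnecke-Ruzsa bound K³|A| ≈ 190.5278, |3A| = 37, inequality holds.


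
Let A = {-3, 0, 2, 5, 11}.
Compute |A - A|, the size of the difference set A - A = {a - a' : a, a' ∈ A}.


A - A = {a - a' : a, a' ∈ A}; |A| = 5.
Bounds: 2|A|-1 ≤ |A - A| ≤ |A|² - |A| + 1, i.e. 9 ≤ |A - A| ≤ 21.
Note: 0 ∈ A - A always (from a - a). The set is symmetric: if d ∈ A - A then -d ∈ A - A.
Enumerate nonzero differences d = a - a' with a > a' (then include -d):
Positive differences: {2, 3, 5, 6, 8, 9, 11, 14}
Full difference set: {0} ∪ (positive diffs) ∪ (negative diffs).
|A - A| = 1 + 2·8 = 17 (matches direct enumeration: 17).

|A - A| = 17


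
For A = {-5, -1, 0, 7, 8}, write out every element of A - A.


A - A = {a - a' : a, a' ∈ A}.
Compute a - a' for each ordered pair (a, a'):
a = -5: -5--5=0, -5--1=-4, -5-0=-5, -5-7=-12, -5-8=-13
a = -1: -1--5=4, -1--1=0, -1-0=-1, -1-7=-8, -1-8=-9
a = 0: 0--5=5, 0--1=1, 0-0=0, 0-7=-7, 0-8=-8
a = 7: 7--5=12, 7--1=8, 7-0=7, 7-7=0, 7-8=-1
a = 8: 8--5=13, 8--1=9, 8-0=8, 8-7=1, 8-8=0
Collecting distinct values (and noting 0 appears from a-a):
A - A = {-13, -12, -9, -8, -7, -5, -4, -1, 0, 1, 4, 5, 7, 8, 9, 12, 13}
|A - A| = 17

A - A = {-13, -12, -9, -8, -7, -5, -4, -1, 0, 1, 4, 5, 7, 8, 9, 12, 13}


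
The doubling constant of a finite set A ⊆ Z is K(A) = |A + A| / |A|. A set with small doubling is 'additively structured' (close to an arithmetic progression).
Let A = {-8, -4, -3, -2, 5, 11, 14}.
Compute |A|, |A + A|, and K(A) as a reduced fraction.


|A| = 7.
Compute A + A by enumerating all 49 pairs.
A + A = {-16, -12, -11, -10, -8, -7, -6, -5, -4, -3, 1, 2, 3, 6, 7, 8, 9, 10, 11, 12, 16, 19, 22, 25, 28}, so |A + A| = 25.
K = |A + A| / |A| = 25/7 (already in lowest terms) ≈ 3.5714.
Reference: AP of size 7 gives K = 13/7 ≈ 1.8571; a fully generic set of size 7 gives K ≈ 4.0000.

|A| = 7, |A + A| = 25, K = 25/7.


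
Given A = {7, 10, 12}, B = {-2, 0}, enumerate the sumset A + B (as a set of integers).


A + B = {a + b : a ∈ A, b ∈ B}.
Enumerate all |A|·|B| = 3·2 = 6 pairs (a, b) and collect distinct sums.
a = 7: 7+-2=5, 7+0=7
a = 10: 10+-2=8, 10+0=10
a = 12: 12+-2=10, 12+0=12
Collecting distinct sums: A + B = {5, 7, 8, 10, 12}
|A + B| = 5

A + B = {5, 7, 8, 10, 12}


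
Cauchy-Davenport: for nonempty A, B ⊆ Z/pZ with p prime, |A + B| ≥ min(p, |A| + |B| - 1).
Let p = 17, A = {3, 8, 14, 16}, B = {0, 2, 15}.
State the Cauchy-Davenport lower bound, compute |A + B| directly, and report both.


Cauchy-Davenport: |A + B| ≥ min(p, |A| + |B| - 1) for A, B nonempty in Z/pZ.
|A| = 4, |B| = 3, p = 17.
CD lower bound = min(17, 4 + 3 - 1) = min(17, 6) = 6.
Compute A + B mod 17 directly:
a = 3: 3+0=3, 3+2=5, 3+15=1
a = 8: 8+0=8, 8+2=10, 8+15=6
a = 14: 14+0=14, 14+2=16, 14+15=12
a = 16: 16+0=16, 16+2=1, 16+15=14
A + B = {1, 3, 5, 6, 8, 10, 12, 14, 16}, so |A + B| = 9.
Verify: 9 ≥ 6? Yes ✓.

CD lower bound = 6, actual |A + B| = 9.


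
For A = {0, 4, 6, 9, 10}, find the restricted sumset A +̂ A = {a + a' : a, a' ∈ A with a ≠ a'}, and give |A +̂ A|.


Restricted sumset: A +̂ A = {a + a' : a ∈ A, a' ∈ A, a ≠ a'}.
Equivalently, take A + A and drop any sum 2a that is achievable ONLY as a + a for a ∈ A (i.e. sums representable only with equal summands).
Enumerate pairs (a, a') with a < a' (symmetric, so each unordered pair gives one sum; this covers all a ≠ a'):
  0 + 4 = 4
  0 + 6 = 6
  0 + 9 = 9
  0 + 10 = 10
  4 + 6 = 10
  4 + 9 = 13
  4 + 10 = 14
  6 + 9 = 15
  6 + 10 = 16
  9 + 10 = 19
Collected distinct sums: {4, 6, 9, 10, 13, 14, 15, 16, 19}
|A +̂ A| = 9
(Reference bound: |A +̂ A| ≥ 2|A| - 3 for |A| ≥ 2, with |A| = 5 giving ≥ 7.)

|A +̂ A| = 9


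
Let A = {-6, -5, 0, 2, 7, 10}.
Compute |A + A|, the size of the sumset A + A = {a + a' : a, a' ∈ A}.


A + A = {a + a' : a, a' ∈ A}; |A| = 6.
General bounds: 2|A| - 1 ≤ |A + A| ≤ |A|(|A|+1)/2, i.e. 11 ≤ |A + A| ≤ 21.
Lower bound 2|A|-1 is attained iff A is an arithmetic progression.
Enumerate sums a + a' for a ≤ a' (symmetric, so this suffices):
a = -6: -6+-6=-12, -6+-5=-11, -6+0=-6, -6+2=-4, -6+7=1, -6+10=4
a = -5: -5+-5=-10, -5+0=-5, -5+2=-3, -5+7=2, -5+10=5
a = 0: 0+0=0, 0+2=2, 0+7=7, 0+10=10
a = 2: 2+2=4, 2+7=9, 2+10=12
a = 7: 7+7=14, 7+10=17
a = 10: 10+10=20
Distinct sums: {-12, -11, -10, -6, -5, -4, -3, 0, 1, 2, 4, 5, 7, 9, 10, 12, 14, 17, 20}
|A + A| = 19

|A + A| = 19


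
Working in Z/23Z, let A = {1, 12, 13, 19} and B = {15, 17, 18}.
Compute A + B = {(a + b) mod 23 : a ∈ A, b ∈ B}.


Work in Z/23Z: reduce every sum a + b modulo 23.
Enumerate all 12 pairs:
a = 1: 1+15=16, 1+17=18, 1+18=19
a = 12: 12+15=4, 12+17=6, 12+18=7
a = 13: 13+15=5, 13+17=7, 13+18=8
a = 19: 19+15=11, 19+17=13, 19+18=14
Distinct residues collected: {4, 5, 6, 7, 8, 11, 13, 14, 16, 18, 19}
|A + B| = 11 (out of 23 total residues).

A + B = {4, 5, 6, 7, 8, 11, 13, 14, 16, 18, 19}


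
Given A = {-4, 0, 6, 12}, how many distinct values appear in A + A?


A + A = {a + a' : a, a' ∈ A}; |A| = 4.
General bounds: 2|A| - 1 ≤ |A + A| ≤ |A|(|A|+1)/2, i.e. 7 ≤ |A + A| ≤ 10.
Lower bound 2|A|-1 is attained iff A is an arithmetic progression.
Enumerate sums a + a' for a ≤ a' (symmetric, so this suffices):
a = -4: -4+-4=-8, -4+0=-4, -4+6=2, -4+12=8
a = 0: 0+0=0, 0+6=6, 0+12=12
a = 6: 6+6=12, 6+12=18
a = 12: 12+12=24
Distinct sums: {-8, -4, 0, 2, 6, 8, 12, 18, 24}
|A + A| = 9

|A + A| = 9


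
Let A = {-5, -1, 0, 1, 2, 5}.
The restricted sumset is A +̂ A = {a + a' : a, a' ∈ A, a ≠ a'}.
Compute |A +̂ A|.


Restricted sumset: A +̂ A = {a + a' : a ∈ A, a' ∈ A, a ≠ a'}.
Equivalently, take A + A and drop any sum 2a that is achievable ONLY as a + a for a ∈ A (i.e. sums representable only with equal summands).
Enumerate pairs (a, a') with a < a' (symmetric, so each unordered pair gives one sum; this covers all a ≠ a'):
  -5 + -1 = -6
  -5 + 0 = -5
  -5 + 1 = -4
  -5 + 2 = -3
  -5 + 5 = 0
  -1 + 0 = -1
  -1 + 1 = 0
  -1 + 2 = 1
  -1 + 5 = 4
  0 + 1 = 1
  0 + 2 = 2
  0 + 5 = 5
  1 + 2 = 3
  1 + 5 = 6
  2 + 5 = 7
Collected distinct sums: {-6, -5, -4, -3, -1, 0, 1, 2, 3, 4, 5, 6, 7}
|A +̂ A| = 13
(Reference bound: |A +̂ A| ≥ 2|A| - 3 for |A| ≥ 2, with |A| = 6 giving ≥ 9.)

|A +̂ A| = 13


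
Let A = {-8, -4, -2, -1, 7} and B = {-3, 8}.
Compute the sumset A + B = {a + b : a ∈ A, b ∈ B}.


A + B = {a + b : a ∈ A, b ∈ B}.
Enumerate all |A|·|B| = 5·2 = 10 pairs (a, b) and collect distinct sums.
a = -8: -8+-3=-11, -8+8=0
a = -4: -4+-3=-7, -4+8=4
a = -2: -2+-3=-5, -2+8=6
a = -1: -1+-3=-4, -1+8=7
a = 7: 7+-3=4, 7+8=15
Collecting distinct sums: A + B = {-11, -7, -5, -4, 0, 4, 6, 7, 15}
|A + B| = 9

A + B = {-11, -7, -5, -4, 0, 4, 6, 7, 15}


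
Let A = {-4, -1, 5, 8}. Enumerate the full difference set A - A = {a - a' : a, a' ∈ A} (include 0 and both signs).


A - A = {a - a' : a, a' ∈ A}.
Compute a - a' for each ordered pair (a, a'):
a = -4: -4--4=0, -4--1=-3, -4-5=-9, -4-8=-12
a = -1: -1--4=3, -1--1=0, -1-5=-6, -1-8=-9
a = 5: 5--4=9, 5--1=6, 5-5=0, 5-8=-3
a = 8: 8--4=12, 8--1=9, 8-5=3, 8-8=0
Collecting distinct values (and noting 0 appears from a-a):
A - A = {-12, -9, -6, -3, 0, 3, 6, 9, 12}
|A - A| = 9

A - A = {-12, -9, -6, -3, 0, 3, 6, 9, 12}


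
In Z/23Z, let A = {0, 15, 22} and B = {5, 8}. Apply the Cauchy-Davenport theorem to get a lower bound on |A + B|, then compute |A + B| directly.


Cauchy-Davenport: |A + B| ≥ min(p, |A| + |B| - 1) for A, B nonempty in Z/pZ.
|A| = 3, |B| = 2, p = 23.
CD lower bound = min(23, 3 + 2 - 1) = min(23, 4) = 4.
Compute A + B mod 23 directly:
a = 0: 0+5=5, 0+8=8
a = 15: 15+5=20, 15+8=0
a = 22: 22+5=4, 22+8=7
A + B = {0, 4, 5, 7, 8, 20}, so |A + B| = 6.
Verify: 6 ≥ 4? Yes ✓.

CD lower bound = 4, actual |A + B| = 6.


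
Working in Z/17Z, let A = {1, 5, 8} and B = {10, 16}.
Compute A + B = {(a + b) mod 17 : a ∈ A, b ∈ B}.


Work in Z/17Z: reduce every sum a + b modulo 17.
Enumerate all 6 pairs:
a = 1: 1+10=11, 1+16=0
a = 5: 5+10=15, 5+16=4
a = 8: 8+10=1, 8+16=7
Distinct residues collected: {0, 1, 4, 7, 11, 15}
|A + B| = 6 (out of 17 total residues).

A + B = {0, 1, 4, 7, 11, 15}


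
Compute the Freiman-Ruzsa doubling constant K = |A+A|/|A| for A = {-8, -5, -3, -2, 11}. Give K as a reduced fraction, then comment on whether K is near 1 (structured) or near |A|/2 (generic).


|A| = 5.
Compute A + A by enumerating all 25 pairs.
A + A = {-16, -13, -11, -10, -8, -7, -6, -5, -4, 3, 6, 8, 9, 22}, so |A + A| = 14.
K = |A + A| / |A| = 14/5 (already in lowest terms) ≈ 2.8000.
Reference: AP of size 5 gives K = 9/5 ≈ 1.8000; a fully generic set of size 5 gives K ≈ 3.0000.

|A| = 5, |A + A| = 14, K = 14/5.


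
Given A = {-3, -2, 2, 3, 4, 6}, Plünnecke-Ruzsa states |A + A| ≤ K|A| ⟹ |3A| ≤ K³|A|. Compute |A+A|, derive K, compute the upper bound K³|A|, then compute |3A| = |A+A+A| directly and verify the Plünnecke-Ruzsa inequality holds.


|A| = 6.
Step 1: Compute A + A by enumerating all 36 pairs.
A + A = {-6, -5, -4, -1, 0, 1, 2, 3, 4, 5, 6, 7, 8, 9, 10, 12}, so |A + A| = 16.
Step 2: Doubling constant K = |A + A|/|A| = 16/6 = 16/6 ≈ 2.6667.
Step 3: Plünnecke-Ruzsa gives |3A| ≤ K³·|A| = (2.6667)³ · 6 ≈ 113.7778.
Step 4: Compute 3A = A + A + A directly by enumerating all triples (a,b,c) ∈ A³; |3A| = 26.
Step 5: Check 26 ≤ 113.7778? Yes ✓.

K = 16/6, Plünnecke-Ruzsa bound K³|A| ≈ 113.7778, |3A| = 26, inequality holds.


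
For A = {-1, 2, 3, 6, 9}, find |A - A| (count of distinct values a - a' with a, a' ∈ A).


A - A = {a - a' : a, a' ∈ A}; |A| = 5.
Bounds: 2|A|-1 ≤ |A - A| ≤ |A|² - |A| + 1, i.e. 9 ≤ |A - A| ≤ 21.
Note: 0 ∈ A - A always (from a - a). The set is symmetric: if d ∈ A - A then -d ∈ A - A.
Enumerate nonzero differences d = a - a' with a > a' (then include -d):
Positive differences: {1, 3, 4, 6, 7, 10}
Full difference set: {0} ∪ (positive diffs) ∪ (negative diffs).
|A - A| = 1 + 2·6 = 13 (matches direct enumeration: 13).

|A - A| = 13


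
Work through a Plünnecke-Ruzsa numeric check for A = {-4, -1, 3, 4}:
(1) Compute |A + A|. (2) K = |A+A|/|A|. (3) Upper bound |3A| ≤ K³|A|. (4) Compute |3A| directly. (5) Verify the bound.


|A| = 4.
Step 1: Compute A + A by enumerating all 16 pairs.
A + A = {-8, -5, -2, -1, 0, 2, 3, 6, 7, 8}, so |A + A| = 10.
Step 2: Doubling constant K = |A + A|/|A| = 10/4 = 10/4 ≈ 2.5000.
Step 3: Plünnecke-Ruzsa gives |3A| ≤ K³·|A| = (2.5000)³ · 4 ≈ 62.5000.
Step 4: Compute 3A = A + A + A directly by enumerating all triples (a,b,c) ∈ A³; |3A| = 19.
Step 5: Check 19 ≤ 62.5000? Yes ✓.

K = 10/4, Plünnecke-Ruzsa bound K³|A| ≈ 62.5000, |3A| = 19, inequality holds.


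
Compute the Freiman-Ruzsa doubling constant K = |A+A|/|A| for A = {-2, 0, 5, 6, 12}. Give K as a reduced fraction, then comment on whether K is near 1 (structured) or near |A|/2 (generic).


|A| = 5.
Compute A + A by enumerating all 25 pairs.
A + A = {-4, -2, 0, 3, 4, 5, 6, 10, 11, 12, 17, 18, 24}, so |A + A| = 13.
K = |A + A| / |A| = 13/5 (already in lowest terms) ≈ 2.6000.
Reference: AP of size 5 gives K = 9/5 ≈ 1.8000; a fully generic set of size 5 gives K ≈ 3.0000.

|A| = 5, |A + A| = 13, K = 13/5.


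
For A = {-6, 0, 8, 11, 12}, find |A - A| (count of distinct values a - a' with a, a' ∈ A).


A - A = {a - a' : a, a' ∈ A}; |A| = 5.
Bounds: 2|A|-1 ≤ |A - A| ≤ |A|² - |A| + 1, i.e. 9 ≤ |A - A| ≤ 21.
Note: 0 ∈ A - A always (from a - a). The set is symmetric: if d ∈ A - A then -d ∈ A - A.
Enumerate nonzero differences d = a - a' with a > a' (then include -d):
Positive differences: {1, 3, 4, 6, 8, 11, 12, 14, 17, 18}
Full difference set: {0} ∪ (positive diffs) ∪ (negative diffs).
|A - A| = 1 + 2·10 = 21 (matches direct enumeration: 21).

|A - A| = 21


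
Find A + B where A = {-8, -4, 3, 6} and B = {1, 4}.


A + B = {a + b : a ∈ A, b ∈ B}.
Enumerate all |A|·|B| = 4·2 = 8 pairs (a, b) and collect distinct sums.
a = -8: -8+1=-7, -8+4=-4
a = -4: -4+1=-3, -4+4=0
a = 3: 3+1=4, 3+4=7
a = 6: 6+1=7, 6+4=10
Collecting distinct sums: A + B = {-7, -4, -3, 0, 4, 7, 10}
|A + B| = 7

A + B = {-7, -4, -3, 0, 4, 7, 10}


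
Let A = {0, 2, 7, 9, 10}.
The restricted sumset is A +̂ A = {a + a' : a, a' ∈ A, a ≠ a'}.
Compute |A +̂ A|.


Restricted sumset: A +̂ A = {a + a' : a ∈ A, a' ∈ A, a ≠ a'}.
Equivalently, take A + A and drop any sum 2a that is achievable ONLY as a + a for a ∈ A (i.e. sums representable only with equal summands).
Enumerate pairs (a, a') with a < a' (symmetric, so each unordered pair gives one sum; this covers all a ≠ a'):
  0 + 2 = 2
  0 + 7 = 7
  0 + 9 = 9
  0 + 10 = 10
  2 + 7 = 9
  2 + 9 = 11
  2 + 10 = 12
  7 + 9 = 16
  7 + 10 = 17
  9 + 10 = 19
Collected distinct sums: {2, 7, 9, 10, 11, 12, 16, 17, 19}
|A +̂ A| = 9
(Reference bound: |A +̂ A| ≥ 2|A| - 3 for |A| ≥ 2, with |A| = 5 giving ≥ 7.)

|A +̂ A| = 9


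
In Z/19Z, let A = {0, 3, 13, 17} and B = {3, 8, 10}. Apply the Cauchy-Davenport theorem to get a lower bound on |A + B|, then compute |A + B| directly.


Cauchy-Davenport: |A + B| ≥ min(p, |A| + |B| - 1) for A, B nonempty in Z/pZ.
|A| = 4, |B| = 3, p = 19.
CD lower bound = min(19, 4 + 3 - 1) = min(19, 6) = 6.
Compute A + B mod 19 directly:
a = 0: 0+3=3, 0+8=8, 0+10=10
a = 3: 3+3=6, 3+8=11, 3+10=13
a = 13: 13+3=16, 13+8=2, 13+10=4
a = 17: 17+3=1, 17+8=6, 17+10=8
A + B = {1, 2, 3, 4, 6, 8, 10, 11, 13, 16}, so |A + B| = 10.
Verify: 10 ≥ 6? Yes ✓.

CD lower bound = 6, actual |A + B| = 10.


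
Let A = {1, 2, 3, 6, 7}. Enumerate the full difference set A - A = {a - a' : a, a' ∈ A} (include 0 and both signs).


A - A = {a - a' : a, a' ∈ A}.
Compute a - a' for each ordered pair (a, a'):
a = 1: 1-1=0, 1-2=-1, 1-3=-2, 1-6=-5, 1-7=-6
a = 2: 2-1=1, 2-2=0, 2-3=-1, 2-6=-4, 2-7=-5
a = 3: 3-1=2, 3-2=1, 3-3=0, 3-6=-3, 3-7=-4
a = 6: 6-1=5, 6-2=4, 6-3=3, 6-6=0, 6-7=-1
a = 7: 7-1=6, 7-2=5, 7-3=4, 7-6=1, 7-7=0
Collecting distinct values (and noting 0 appears from a-a):
A - A = {-6, -5, -4, -3, -2, -1, 0, 1, 2, 3, 4, 5, 6}
|A - A| = 13

A - A = {-6, -5, -4, -3, -2, -1, 0, 1, 2, 3, 4, 5, 6}


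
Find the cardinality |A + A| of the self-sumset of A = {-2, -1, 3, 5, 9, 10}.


A + A = {a + a' : a, a' ∈ A}; |A| = 6.
General bounds: 2|A| - 1 ≤ |A + A| ≤ |A|(|A|+1)/2, i.e. 11 ≤ |A + A| ≤ 21.
Lower bound 2|A|-1 is attained iff A is an arithmetic progression.
Enumerate sums a + a' for a ≤ a' (symmetric, so this suffices):
a = -2: -2+-2=-4, -2+-1=-3, -2+3=1, -2+5=3, -2+9=7, -2+10=8
a = -1: -1+-1=-2, -1+3=2, -1+5=4, -1+9=8, -1+10=9
a = 3: 3+3=6, 3+5=8, 3+9=12, 3+10=13
a = 5: 5+5=10, 5+9=14, 5+10=15
a = 9: 9+9=18, 9+10=19
a = 10: 10+10=20
Distinct sums: {-4, -3, -2, 1, 2, 3, 4, 6, 7, 8, 9, 10, 12, 13, 14, 15, 18, 19, 20}
|A + A| = 19

|A + A| = 19


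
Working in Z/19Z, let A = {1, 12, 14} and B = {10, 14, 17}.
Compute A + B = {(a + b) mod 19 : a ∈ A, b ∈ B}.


Work in Z/19Z: reduce every sum a + b modulo 19.
Enumerate all 9 pairs:
a = 1: 1+10=11, 1+14=15, 1+17=18
a = 12: 12+10=3, 12+14=7, 12+17=10
a = 14: 14+10=5, 14+14=9, 14+17=12
Distinct residues collected: {3, 5, 7, 9, 10, 11, 12, 15, 18}
|A + B| = 9 (out of 19 total residues).

A + B = {3, 5, 7, 9, 10, 11, 12, 15, 18}


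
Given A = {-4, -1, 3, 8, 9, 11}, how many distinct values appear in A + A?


A + A = {a + a' : a, a' ∈ A}; |A| = 6.
General bounds: 2|A| - 1 ≤ |A + A| ≤ |A|(|A|+1)/2, i.e. 11 ≤ |A + A| ≤ 21.
Lower bound 2|A|-1 is attained iff A is an arithmetic progression.
Enumerate sums a + a' for a ≤ a' (symmetric, so this suffices):
a = -4: -4+-4=-8, -4+-1=-5, -4+3=-1, -4+8=4, -4+9=5, -4+11=7
a = -1: -1+-1=-2, -1+3=2, -1+8=7, -1+9=8, -1+11=10
a = 3: 3+3=6, 3+8=11, 3+9=12, 3+11=14
a = 8: 8+8=16, 8+9=17, 8+11=19
a = 9: 9+9=18, 9+11=20
a = 11: 11+11=22
Distinct sums: {-8, -5, -2, -1, 2, 4, 5, 6, 7, 8, 10, 11, 12, 14, 16, 17, 18, 19, 20, 22}
|A + A| = 20

|A + A| = 20


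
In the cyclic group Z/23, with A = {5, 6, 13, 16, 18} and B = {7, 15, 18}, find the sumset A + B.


Work in Z/23Z: reduce every sum a + b modulo 23.
Enumerate all 15 pairs:
a = 5: 5+7=12, 5+15=20, 5+18=0
a = 6: 6+7=13, 6+15=21, 6+18=1
a = 13: 13+7=20, 13+15=5, 13+18=8
a = 16: 16+7=0, 16+15=8, 16+18=11
a = 18: 18+7=2, 18+15=10, 18+18=13
Distinct residues collected: {0, 1, 2, 5, 8, 10, 11, 12, 13, 20, 21}
|A + B| = 11 (out of 23 total residues).

A + B = {0, 1, 2, 5, 8, 10, 11, 12, 13, 20, 21}


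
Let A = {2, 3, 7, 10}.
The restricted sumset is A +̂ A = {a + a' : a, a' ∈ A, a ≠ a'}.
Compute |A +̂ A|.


Restricted sumset: A +̂ A = {a + a' : a ∈ A, a' ∈ A, a ≠ a'}.
Equivalently, take A + A and drop any sum 2a that is achievable ONLY as a + a for a ∈ A (i.e. sums representable only with equal summands).
Enumerate pairs (a, a') with a < a' (symmetric, so each unordered pair gives one sum; this covers all a ≠ a'):
  2 + 3 = 5
  2 + 7 = 9
  2 + 10 = 12
  3 + 7 = 10
  3 + 10 = 13
  7 + 10 = 17
Collected distinct sums: {5, 9, 10, 12, 13, 17}
|A +̂ A| = 6
(Reference bound: |A +̂ A| ≥ 2|A| - 3 for |A| ≥ 2, with |A| = 4 giving ≥ 5.)

|A +̂ A| = 6


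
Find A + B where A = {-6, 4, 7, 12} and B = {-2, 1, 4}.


A + B = {a + b : a ∈ A, b ∈ B}.
Enumerate all |A|·|B| = 4·3 = 12 pairs (a, b) and collect distinct sums.
a = -6: -6+-2=-8, -6+1=-5, -6+4=-2
a = 4: 4+-2=2, 4+1=5, 4+4=8
a = 7: 7+-2=5, 7+1=8, 7+4=11
a = 12: 12+-2=10, 12+1=13, 12+4=16
Collecting distinct sums: A + B = {-8, -5, -2, 2, 5, 8, 10, 11, 13, 16}
|A + B| = 10

A + B = {-8, -5, -2, 2, 5, 8, 10, 11, 13, 16}


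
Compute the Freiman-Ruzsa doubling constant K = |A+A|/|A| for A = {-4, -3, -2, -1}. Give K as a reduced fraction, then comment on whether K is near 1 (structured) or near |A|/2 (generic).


|A| = 4.
Compute A + A by enumerating all 16 pairs.
A + A = {-8, -7, -6, -5, -4, -3, -2}, so |A + A| = 7.
K = |A + A| / |A| = 7/4 (already in lowest terms) ≈ 1.7500.
Reference: AP of size 4 gives K = 7/4 ≈ 1.7500; a fully generic set of size 4 gives K ≈ 2.5000.

|A| = 4, |A + A| = 7, K = 7/4.


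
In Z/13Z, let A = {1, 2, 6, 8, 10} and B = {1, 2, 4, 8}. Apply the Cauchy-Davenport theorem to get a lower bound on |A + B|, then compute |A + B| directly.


Cauchy-Davenport: |A + B| ≥ min(p, |A| + |B| - 1) for A, B nonempty in Z/pZ.
|A| = 5, |B| = 4, p = 13.
CD lower bound = min(13, 5 + 4 - 1) = min(13, 8) = 8.
Compute A + B mod 13 directly:
a = 1: 1+1=2, 1+2=3, 1+4=5, 1+8=9
a = 2: 2+1=3, 2+2=4, 2+4=6, 2+8=10
a = 6: 6+1=7, 6+2=8, 6+4=10, 6+8=1
a = 8: 8+1=9, 8+2=10, 8+4=12, 8+8=3
a = 10: 10+1=11, 10+2=12, 10+4=1, 10+8=5
A + B = {1, 2, 3, 4, 5, 6, 7, 8, 9, 10, 11, 12}, so |A + B| = 12.
Verify: 12 ≥ 8? Yes ✓.

CD lower bound = 8, actual |A + B| = 12.


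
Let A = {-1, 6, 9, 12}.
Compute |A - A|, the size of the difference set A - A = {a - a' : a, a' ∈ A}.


A - A = {a - a' : a, a' ∈ A}; |A| = 4.
Bounds: 2|A|-1 ≤ |A - A| ≤ |A|² - |A| + 1, i.e. 7 ≤ |A - A| ≤ 13.
Note: 0 ∈ A - A always (from a - a). The set is symmetric: if d ∈ A - A then -d ∈ A - A.
Enumerate nonzero differences d = a - a' with a > a' (then include -d):
Positive differences: {3, 6, 7, 10, 13}
Full difference set: {0} ∪ (positive diffs) ∪ (negative diffs).
|A - A| = 1 + 2·5 = 11 (matches direct enumeration: 11).

|A - A| = 11


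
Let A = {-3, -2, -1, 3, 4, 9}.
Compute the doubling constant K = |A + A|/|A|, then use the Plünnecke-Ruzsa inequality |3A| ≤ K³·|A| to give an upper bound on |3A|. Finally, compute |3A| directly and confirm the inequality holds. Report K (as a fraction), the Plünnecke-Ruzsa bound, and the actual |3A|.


|A| = 6.
Step 1: Compute A + A by enumerating all 36 pairs.
A + A = {-6, -5, -4, -3, -2, 0, 1, 2, 3, 6, 7, 8, 12, 13, 18}, so |A + A| = 15.
Step 2: Doubling constant K = |A + A|/|A| = 15/6 = 15/6 ≈ 2.5000.
Step 3: Plünnecke-Ruzsa gives |3A| ≤ K³·|A| = (2.5000)³ · 6 ≈ 93.7500.
Step 4: Compute 3A = A + A + A directly by enumerating all triples (a,b,c) ∈ A³; |3A| = 27.
Step 5: Check 27 ≤ 93.7500? Yes ✓.

K = 15/6, Plünnecke-Ruzsa bound K³|A| ≈ 93.7500, |3A| = 27, inequality holds.


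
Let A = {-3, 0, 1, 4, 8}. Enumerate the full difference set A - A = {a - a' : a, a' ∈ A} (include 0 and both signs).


A - A = {a - a' : a, a' ∈ A}.
Compute a - a' for each ordered pair (a, a'):
a = -3: -3--3=0, -3-0=-3, -3-1=-4, -3-4=-7, -3-8=-11
a = 0: 0--3=3, 0-0=0, 0-1=-1, 0-4=-4, 0-8=-8
a = 1: 1--3=4, 1-0=1, 1-1=0, 1-4=-3, 1-8=-7
a = 4: 4--3=7, 4-0=4, 4-1=3, 4-4=0, 4-8=-4
a = 8: 8--3=11, 8-0=8, 8-1=7, 8-4=4, 8-8=0
Collecting distinct values (and noting 0 appears from a-a):
A - A = {-11, -8, -7, -4, -3, -1, 0, 1, 3, 4, 7, 8, 11}
|A - A| = 13

A - A = {-11, -8, -7, -4, -3, -1, 0, 1, 3, 4, 7, 8, 11}


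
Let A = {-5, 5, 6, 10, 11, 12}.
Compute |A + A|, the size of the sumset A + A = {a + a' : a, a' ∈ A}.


A + A = {a + a' : a, a' ∈ A}; |A| = 6.
General bounds: 2|A| - 1 ≤ |A + A| ≤ |A|(|A|+1)/2, i.e. 11 ≤ |A + A| ≤ 21.
Lower bound 2|A|-1 is attained iff A is an arithmetic progression.
Enumerate sums a + a' for a ≤ a' (symmetric, so this suffices):
a = -5: -5+-5=-10, -5+5=0, -5+6=1, -5+10=5, -5+11=6, -5+12=7
a = 5: 5+5=10, 5+6=11, 5+10=15, 5+11=16, 5+12=17
a = 6: 6+6=12, 6+10=16, 6+11=17, 6+12=18
a = 10: 10+10=20, 10+11=21, 10+12=22
a = 11: 11+11=22, 11+12=23
a = 12: 12+12=24
Distinct sums: {-10, 0, 1, 5, 6, 7, 10, 11, 12, 15, 16, 17, 18, 20, 21, 22, 23, 24}
|A + A| = 18

|A + A| = 18


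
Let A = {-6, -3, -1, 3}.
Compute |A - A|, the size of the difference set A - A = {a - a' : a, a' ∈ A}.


A - A = {a - a' : a, a' ∈ A}; |A| = 4.
Bounds: 2|A|-1 ≤ |A - A| ≤ |A|² - |A| + 1, i.e. 7 ≤ |A - A| ≤ 13.
Note: 0 ∈ A - A always (from a - a). The set is symmetric: if d ∈ A - A then -d ∈ A - A.
Enumerate nonzero differences d = a - a' with a > a' (then include -d):
Positive differences: {2, 3, 4, 5, 6, 9}
Full difference set: {0} ∪ (positive diffs) ∪ (negative diffs).
|A - A| = 1 + 2·6 = 13 (matches direct enumeration: 13).

|A - A| = 13


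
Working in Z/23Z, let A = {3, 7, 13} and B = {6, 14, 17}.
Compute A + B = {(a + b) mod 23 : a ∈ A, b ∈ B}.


Work in Z/23Z: reduce every sum a + b modulo 23.
Enumerate all 9 pairs:
a = 3: 3+6=9, 3+14=17, 3+17=20
a = 7: 7+6=13, 7+14=21, 7+17=1
a = 13: 13+6=19, 13+14=4, 13+17=7
Distinct residues collected: {1, 4, 7, 9, 13, 17, 19, 20, 21}
|A + B| = 9 (out of 23 total residues).

A + B = {1, 4, 7, 9, 13, 17, 19, 20, 21}


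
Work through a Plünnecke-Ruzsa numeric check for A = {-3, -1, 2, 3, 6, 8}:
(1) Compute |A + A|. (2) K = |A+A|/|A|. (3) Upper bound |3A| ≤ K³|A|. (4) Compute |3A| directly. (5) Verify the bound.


|A| = 6.
Step 1: Compute A + A by enumerating all 36 pairs.
A + A = {-6, -4, -2, -1, 0, 1, 2, 3, 4, 5, 6, 7, 8, 9, 10, 11, 12, 14, 16}, so |A + A| = 19.
Step 2: Doubling constant K = |A + A|/|A| = 19/6 = 19/6 ≈ 3.1667.
Step 3: Plünnecke-Ruzsa gives |3A| ≤ K³·|A| = (3.1667)³ · 6 ≈ 190.5278.
Step 4: Compute 3A = A + A + A directly by enumerating all triples (a,b,c) ∈ A³; |3A| = 30.
Step 5: Check 30 ≤ 190.5278? Yes ✓.

K = 19/6, Plünnecke-Ruzsa bound K³|A| ≈ 190.5278, |3A| = 30, inequality holds.


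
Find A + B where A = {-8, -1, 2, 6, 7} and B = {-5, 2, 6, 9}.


A + B = {a + b : a ∈ A, b ∈ B}.
Enumerate all |A|·|B| = 5·4 = 20 pairs (a, b) and collect distinct sums.
a = -8: -8+-5=-13, -8+2=-6, -8+6=-2, -8+9=1
a = -1: -1+-5=-6, -1+2=1, -1+6=5, -1+9=8
a = 2: 2+-5=-3, 2+2=4, 2+6=8, 2+9=11
a = 6: 6+-5=1, 6+2=8, 6+6=12, 6+9=15
a = 7: 7+-5=2, 7+2=9, 7+6=13, 7+9=16
Collecting distinct sums: A + B = {-13, -6, -3, -2, 1, 2, 4, 5, 8, 9, 11, 12, 13, 15, 16}
|A + B| = 15

A + B = {-13, -6, -3, -2, 1, 2, 4, 5, 8, 9, 11, 12, 13, 15, 16}


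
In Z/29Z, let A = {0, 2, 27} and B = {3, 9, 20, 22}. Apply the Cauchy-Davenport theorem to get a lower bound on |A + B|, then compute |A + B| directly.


Cauchy-Davenport: |A + B| ≥ min(p, |A| + |B| - 1) for A, B nonempty in Z/pZ.
|A| = 3, |B| = 4, p = 29.
CD lower bound = min(29, 3 + 4 - 1) = min(29, 6) = 6.
Compute A + B mod 29 directly:
a = 0: 0+3=3, 0+9=9, 0+20=20, 0+22=22
a = 2: 2+3=5, 2+9=11, 2+20=22, 2+22=24
a = 27: 27+3=1, 27+9=7, 27+20=18, 27+22=20
A + B = {1, 3, 5, 7, 9, 11, 18, 20, 22, 24}, so |A + B| = 10.
Verify: 10 ≥ 6? Yes ✓.

CD lower bound = 6, actual |A + B| = 10.


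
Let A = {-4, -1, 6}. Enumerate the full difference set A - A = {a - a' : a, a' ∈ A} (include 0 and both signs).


A - A = {a - a' : a, a' ∈ A}.
Compute a - a' for each ordered pair (a, a'):
a = -4: -4--4=0, -4--1=-3, -4-6=-10
a = -1: -1--4=3, -1--1=0, -1-6=-7
a = 6: 6--4=10, 6--1=7, 6-6=0
Collecting distinct values (and noting 0 appears from a-a):
A - A = {-10, -7, -3, 0, 3, 7, 10}
|A - A| = 7

A - A = {-10, -7, -3, 0, 3, 7, 10}
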